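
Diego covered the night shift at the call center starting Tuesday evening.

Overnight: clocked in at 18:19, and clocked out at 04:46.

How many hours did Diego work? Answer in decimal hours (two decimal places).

Overnight: 18:19 → midnight = 5 h 41 min; midnight → 04:46 = 4 h 46 min; span 10 h 27 min

10.45 hours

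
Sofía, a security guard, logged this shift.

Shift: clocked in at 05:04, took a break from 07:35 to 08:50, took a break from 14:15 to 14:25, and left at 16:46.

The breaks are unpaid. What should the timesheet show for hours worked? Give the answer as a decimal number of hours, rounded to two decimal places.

10.28 hours

Shift: 05:04–16:46 = 11 h 42 min; less 85 min break → 10 h 17 min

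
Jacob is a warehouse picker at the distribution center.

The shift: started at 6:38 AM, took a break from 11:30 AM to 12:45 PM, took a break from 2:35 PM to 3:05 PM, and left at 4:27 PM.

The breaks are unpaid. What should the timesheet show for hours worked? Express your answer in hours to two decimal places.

The shift: 6:38 AM–4:27 PM = 9 h 49 min; less 105 min break → 8 h 4 min

8.07 hours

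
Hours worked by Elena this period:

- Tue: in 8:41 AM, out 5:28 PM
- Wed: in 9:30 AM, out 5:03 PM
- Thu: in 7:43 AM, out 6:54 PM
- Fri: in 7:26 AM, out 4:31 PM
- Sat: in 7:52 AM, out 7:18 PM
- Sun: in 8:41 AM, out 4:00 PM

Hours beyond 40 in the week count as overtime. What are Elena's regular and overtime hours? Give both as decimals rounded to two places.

Tue: 8:41 AM–5:28 PM = 8 h 47 min
Wed: 9:30 AM–5:03 PM = 7 h 33 min
Thu: 7:43 AM–6:54 PM = 11 h 11 min
Fri: 7:26 AM–4:31 PM = 9 h 5 min
Sat: 7:52 AM–7:18 PM = 11 h 26 min
Sun: 8:41 AM–4:00 PM = 7 h 19 min
Total worked: 55 h 21 min = 55.35 h.
Threshold 40 h → overtime 15 h 21 min, regular 40 h 0 min.

Regular 40.00 hours, overtime 15.35 hours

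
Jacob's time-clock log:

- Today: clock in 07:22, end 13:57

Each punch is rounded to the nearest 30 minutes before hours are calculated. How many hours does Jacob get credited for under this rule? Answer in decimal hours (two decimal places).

Today: in 07:22→07:30, out 13:57→14:00; 6 h 30 min

6.50 hours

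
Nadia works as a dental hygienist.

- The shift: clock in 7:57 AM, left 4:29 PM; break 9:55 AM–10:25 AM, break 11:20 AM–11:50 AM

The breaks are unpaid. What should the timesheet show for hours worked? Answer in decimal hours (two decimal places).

7.53 hours

The shift: 7:57 AM–4:29 PM = 8 h 32 min; less 60 min break → 7 h 32 min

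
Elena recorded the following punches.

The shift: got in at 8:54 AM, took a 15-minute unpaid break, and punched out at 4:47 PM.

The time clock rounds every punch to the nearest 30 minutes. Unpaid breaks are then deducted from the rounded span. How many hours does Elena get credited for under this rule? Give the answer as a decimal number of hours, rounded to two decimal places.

7.75 hours

The shift: in 8:54 AM→9:00 AM, out 4:47 PM→5:00 PM; 8 h 0 min − 15 min = 7 h 45 min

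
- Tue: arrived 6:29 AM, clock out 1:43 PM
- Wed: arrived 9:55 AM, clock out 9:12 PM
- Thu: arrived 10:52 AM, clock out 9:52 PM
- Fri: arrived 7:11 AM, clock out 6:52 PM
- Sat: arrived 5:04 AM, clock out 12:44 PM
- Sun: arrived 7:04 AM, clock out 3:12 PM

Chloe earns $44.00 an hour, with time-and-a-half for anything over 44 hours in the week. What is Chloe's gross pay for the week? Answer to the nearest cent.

$2794.00

Tue: 6:29 AM–1:43 PM = 7 h 14 min
Wed: 9:55 AM–9:12 PM = 11 h 17 min
Thu: 10:52 AM–9:52 PM = 11 h 0 min
Fri: 7:11 AM–6:52 PM = 11 h 41 min
Sat: 5:04 AM–12:44 PM = 7 h 40 min
Sun: 7:04 AM–3:12 PM = 8 h 8 min
Total worked: 57 h 0 min = 3420 min.
Regular 44 h 0 min = 2640 min at $44.00/h; overtime 13 h 0 min = 780 min at $66.00/h.
Pay = (2640 × $44.00 + 780 × $66.00) ÷ 60 = $2794.00.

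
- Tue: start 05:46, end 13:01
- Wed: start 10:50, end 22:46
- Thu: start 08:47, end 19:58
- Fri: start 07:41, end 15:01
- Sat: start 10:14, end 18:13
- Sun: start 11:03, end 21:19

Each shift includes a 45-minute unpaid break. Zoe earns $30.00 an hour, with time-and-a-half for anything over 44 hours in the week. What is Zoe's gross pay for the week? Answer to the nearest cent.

Tue: 05:46–13:01 = 7 h 15 min; less 45 min break → 6 h 30 min
Wed: 10:50–22:46 = 11 h 56 min; less 45 min break → 11 h 11 min
Thu: 08:47–19:58 = 11 h 11 min; less 45 min break → 10 h 26 min
Fri: 07:41–15:01 = 7 h 20 min; less 45 min break → 6 h 35 min
Sat: 10:14–18:13 = 7 h 59 min; less 45 min break → 7 h 14 min
Sun: 11:03–21:19 = 10 h 16 min; less 45 min break → 9 h 31 min
Total worked: 51 h 27 min = 3087 min.
Regular 44 h 0 min = 2640 min at $30.00/h; overtime 7 h 27 min = 447 min at $45.00/h.
Pay = (2640 × $30.00 + 447 × $45.00) ÷ 60 = $1655.25.

$1655.25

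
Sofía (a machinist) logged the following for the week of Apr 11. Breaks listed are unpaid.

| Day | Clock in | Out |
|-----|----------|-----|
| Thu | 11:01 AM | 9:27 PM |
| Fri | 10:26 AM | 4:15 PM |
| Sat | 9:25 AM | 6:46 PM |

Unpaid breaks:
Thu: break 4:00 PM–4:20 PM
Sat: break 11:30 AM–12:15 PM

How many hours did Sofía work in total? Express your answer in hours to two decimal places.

Thu: 11:01 AM–9:27 PM = 10 h 26 min; less 20 min break → 10 h 6 min
Fri: 10:26 AM–4:15 PM = 5 h 49 min
Sat: 9:25 AM–6:46 PM = 9 h 21 min; less 45 min break → 8 h 36 min
Total: 10 h 6 min + 5 h 49 min + 8 h 36 min = 24 h 31 min.

24.52 hours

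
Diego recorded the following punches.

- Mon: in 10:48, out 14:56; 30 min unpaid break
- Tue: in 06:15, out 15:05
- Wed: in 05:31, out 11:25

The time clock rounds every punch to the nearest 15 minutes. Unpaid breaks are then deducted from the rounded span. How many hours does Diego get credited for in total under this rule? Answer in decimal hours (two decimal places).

Mon: in 10:48→10:45, out 14:56→15:00; 4 h 15 min − 30 min = 3 h 45 min
Tue: in 06:15→06:15, out 15:05→15:00; 8 h 45 min
Wed: in 05:31→05:30, out 11:25→11:30; 6 h 0 min
Total credited: 18 h 30 min.

18.50 hours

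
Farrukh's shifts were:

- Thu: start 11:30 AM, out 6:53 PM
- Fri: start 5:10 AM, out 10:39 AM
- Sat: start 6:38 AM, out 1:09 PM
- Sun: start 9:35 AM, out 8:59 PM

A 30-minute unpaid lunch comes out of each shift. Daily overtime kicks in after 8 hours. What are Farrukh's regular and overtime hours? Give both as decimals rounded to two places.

Thu: 11:30 AM–6:53 PM = 7 h 23 min; less 30 min break → 6 h 53 min
Fri: 5:10 AM–10:39 AM = 5 h 29 min; less 30 min break → 4 h 59 min
Sat: 6:38 AM–1:09 PM = 6 h 31 min; less 30 min break → 6 h 1 min
Sun: 9:35 AM–8:59 PM = 11 h 24 min; less 30 min break → 10 h 54 min
Thu reg 6 h 53 min / OT 0 h 0 min; Fri reg 4 h 59 min / OT 0 h 0 min; Sat reg 6 h 1 min / OT 0 h 0 min; Sun reg 8 h 0 min / OT 2 h 54 min.
Totals: regular 25 h 53 min, overtime 2 h 54 min.

Regular 25.88 hours, overtime 2.90 hours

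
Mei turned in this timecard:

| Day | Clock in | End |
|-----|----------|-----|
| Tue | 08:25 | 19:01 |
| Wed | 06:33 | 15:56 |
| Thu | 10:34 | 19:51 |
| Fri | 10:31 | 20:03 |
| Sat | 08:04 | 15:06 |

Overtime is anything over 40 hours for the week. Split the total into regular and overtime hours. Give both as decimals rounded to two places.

Tue: 08:25–19:01 = 10 h 36 min
Wed: 06:33–15:56 = 9 h 23 min
Thu: 10:34–19:51 = 9 h 17 min
Fri: 10:31–20:03 = 9 h 32 min
Sat: 08:04–15:06 = 7 h 2 min
Total worked: 45 h 50 min = 45.83 h.
Threshold 40 h → overtime 5 h 50 min, regular 40 h 0 min.

Regular 40.00 hours, overtime 5.83 hours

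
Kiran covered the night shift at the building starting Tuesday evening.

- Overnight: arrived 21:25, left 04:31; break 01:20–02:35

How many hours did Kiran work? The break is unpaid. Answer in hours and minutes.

5 h 51 min

Overnight: 21:25 → midnight = 2 h 35 min; midnight → 04:31 = 4 h 31 min; span 7 h 6 min; less 75 min break → 5 h 51 min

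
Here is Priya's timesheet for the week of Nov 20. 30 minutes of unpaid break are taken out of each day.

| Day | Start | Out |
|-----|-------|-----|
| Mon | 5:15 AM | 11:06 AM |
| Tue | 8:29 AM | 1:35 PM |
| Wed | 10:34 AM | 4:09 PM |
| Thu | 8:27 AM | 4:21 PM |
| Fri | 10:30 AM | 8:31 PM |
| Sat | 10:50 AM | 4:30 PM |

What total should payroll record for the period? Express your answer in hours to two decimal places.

Mon: 5:15 AM–11:06 AM = 5 h 51 min; less 30 min break → 5 h 21 min
Tue: 8:29 AM–1:35 PM = 5 h 6 min; less 30 min break → 4 h 36 min
Wed: 10:34 AM–4:09 PM = 5 h 35 min; less 30 min break → 5 h 5 min
Thu: 8:27 AM–4:21 PM = 7 h 54 min; less 30 min break → 7 h 24 min
Fri: 10:30 AM–8:31 PM = 10 h 1 min; less 30 min break → 9 h 31 min
Sat: 10:50 AM–4:30 PM = 5 h 40 min; less 30 min break → 5 h 10 min
Total: 5 h 21 min + 4 h 36 min + 5 h 5 min + 7 h 24 min + 9 h 31 min + 5 h 10 min = 37 h 7 min.

37.12 hours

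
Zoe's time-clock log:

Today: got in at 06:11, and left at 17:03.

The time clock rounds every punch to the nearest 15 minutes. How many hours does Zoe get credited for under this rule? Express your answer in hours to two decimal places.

Today: in 06:11→06:15, out 17:03→17:00; 10 h 45 min

10.75 hours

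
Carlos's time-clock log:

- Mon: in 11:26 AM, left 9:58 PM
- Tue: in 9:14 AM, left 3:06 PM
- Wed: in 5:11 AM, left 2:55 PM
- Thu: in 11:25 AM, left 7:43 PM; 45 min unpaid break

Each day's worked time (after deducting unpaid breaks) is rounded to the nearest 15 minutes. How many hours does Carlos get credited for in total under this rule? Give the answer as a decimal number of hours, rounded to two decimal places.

Mon: 11:26 AM–9:58 PM = 10 h 32 min → rounds to 10 h 30 min
Tue: 9:14 AM–3:06 PM = 5 h 52 min → rounds to 5 h 45 min
Wed: 5:11 AM–2:55 PM = 9 h 44 min → rounds to 9 h 45 min
Thu: 11:25 AM–7:43 PM = 8 h 18 min − 45 min = 7 h 33 min → rounds to 7 h 30 min
Total credited: 33 h 30 min.

33.50 hours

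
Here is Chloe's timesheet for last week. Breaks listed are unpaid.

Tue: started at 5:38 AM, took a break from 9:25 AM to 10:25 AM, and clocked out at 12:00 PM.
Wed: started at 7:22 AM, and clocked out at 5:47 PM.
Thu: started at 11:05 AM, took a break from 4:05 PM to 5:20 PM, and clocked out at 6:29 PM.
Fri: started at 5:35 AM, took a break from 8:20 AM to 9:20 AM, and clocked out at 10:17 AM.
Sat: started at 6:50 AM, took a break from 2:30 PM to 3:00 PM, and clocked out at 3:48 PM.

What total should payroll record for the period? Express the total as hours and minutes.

34 h 6 min

Tue: 5:38 AM–12:00 PM = 6 h 22 min; less 60 min break → 5 h 22 min
Wed: 7:22 AM–5:47 PM = 10 h 25 min
Thu: 11:05 AM–6:29 PM = 7 h 24 min; less 75 min break → 6 h 9 min
Fri: 5:35 AM–10:17 AM = 4 h 42 min; less 60 min break → 3 h 42 min
Sat: 6:50 AM–3:48 PM = 8 h 58 min; less 30 min break → 8 h 28 min
Total: 5 h 22 min + 10 h 25 min + 6 h 9 min + 3 h 42 min + 8 h 28 min = 34 h 6 min.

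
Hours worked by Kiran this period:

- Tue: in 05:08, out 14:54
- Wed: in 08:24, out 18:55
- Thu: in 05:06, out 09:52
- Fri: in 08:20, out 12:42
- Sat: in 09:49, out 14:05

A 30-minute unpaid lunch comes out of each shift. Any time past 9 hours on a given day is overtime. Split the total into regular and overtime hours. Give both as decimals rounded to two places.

Regular 29.90 hours, overtime 1.28 hours

Tue: 05:08–14:54 = 9 h 46 min; less 30 min break → 9 h 16 min
Wed: 08:24–18:55 = 10 h 31 min; less 30 min break → 10 h 1 min
Thu: 05:06–09:52 = 4 h 46 min; less 30 min break → 4 h 16 min
Fri: 08:20–12:42 = 4 h 22 min; less 30 min break → 3 h 52 min
Sat: 09:49–14:05 = 4 h 16 min; less 30 min break → 3 h 46 min
Tue reg 9 h 0 min / OT 0 h 16 min; Wed reg 9 h 0 min / OT 1 h 1 min; Thu reg 4 h 16 min / OT 0 h 0 min; Fri reg 3 h 52 min / OT 0 h 0 min; Sat reg 3 h 46 min / OT 0 h 0 min.
Totals: regular 29 h 54 min, overtime 1 h 17 min.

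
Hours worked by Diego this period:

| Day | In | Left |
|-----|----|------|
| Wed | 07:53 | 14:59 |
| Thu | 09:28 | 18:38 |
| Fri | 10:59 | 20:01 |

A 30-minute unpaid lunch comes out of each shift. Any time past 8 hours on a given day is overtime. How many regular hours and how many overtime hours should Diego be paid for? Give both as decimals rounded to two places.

Regular 22.60 hours, overtime 1.20 hours

Wed: 07:53–14:59 = 7 h 6 min; less 30 min break → 6 h 36 min
Thu: 09:28–18:38 = 9 h 10 min; less 30 min break → 8 h 40 min
Fri: 10:59–20:01 = 9 h 2 min; less 30 min break → 8 h 32 min
Wed reg 6 h 36 min / OT 0 h 0 min; Thu reg 8 h 0 min / OT 0 h 40 min; Fri reg 8 h 0 min / OT 0 h 32 min.
Totals: regular 22 h 36 min, overtime 1 h 12 min.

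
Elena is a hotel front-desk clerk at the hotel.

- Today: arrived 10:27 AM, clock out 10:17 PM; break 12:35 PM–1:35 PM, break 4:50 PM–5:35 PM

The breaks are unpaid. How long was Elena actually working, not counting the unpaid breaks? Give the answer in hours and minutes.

10 h 5 min

Today: 10:27 AM–10:17 PM = 11 h 50 min; less 105 min break → 10 h 5 min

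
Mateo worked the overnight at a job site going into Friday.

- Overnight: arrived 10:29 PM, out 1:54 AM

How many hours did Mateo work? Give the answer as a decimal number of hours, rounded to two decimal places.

Overnight: 10:29 PM → midnight = 1 h 31 min; midnight → 1:54 AM = 1 h 54 min; span 3 h 25 min

3.42 hours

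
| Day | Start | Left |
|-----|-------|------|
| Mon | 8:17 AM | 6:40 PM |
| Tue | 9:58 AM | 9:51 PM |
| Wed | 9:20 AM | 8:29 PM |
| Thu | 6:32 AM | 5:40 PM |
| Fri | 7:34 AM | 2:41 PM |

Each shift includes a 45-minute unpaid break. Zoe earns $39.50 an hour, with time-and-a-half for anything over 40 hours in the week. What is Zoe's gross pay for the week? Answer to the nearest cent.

$2049.06

Mon: 8:17 AM–6:40 PM = 10 h 23 min; less 45 min break → 9 h 38 min
Tue: 9:58 AM–9:51 PM = 11 h 53 min; less 45 min break → 11 h 8 min
Wed: 9:20 AM–8:29 PM = 11 h 9 min; less 45 min break → 10 h 24 min
Thu: 6:32 AM–5:40 PM = 11 h 8 min; less 45 min break → 10 h 23 min
Fri: 7:34 AM–2:41 PM = 7 h 7 min; less 45 min break → 6 h 22 min
Total worked: 47 h 55 min = 2875 min.
Regular 40 h 0 min = 2400 min at $39.50/h; overtime 7 h 55 min = 475 min at $59.25/h.
Pay = (2400 × $39.50 + 475 × $59.25) ÷ 60 = $2049.06.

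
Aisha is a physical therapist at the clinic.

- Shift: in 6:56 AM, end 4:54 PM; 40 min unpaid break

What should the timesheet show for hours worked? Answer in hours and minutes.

9 h 18 min

Shift: 6:56 AM–4:54 PM = 9 h 58 min; less 40 min break → 9 h 18 min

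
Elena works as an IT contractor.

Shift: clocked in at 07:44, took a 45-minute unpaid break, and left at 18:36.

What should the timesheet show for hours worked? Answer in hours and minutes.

Shift: 07:44–18:36 = 10 h 52 min; less 45 min break → 10 h 7 min

10 h 7 min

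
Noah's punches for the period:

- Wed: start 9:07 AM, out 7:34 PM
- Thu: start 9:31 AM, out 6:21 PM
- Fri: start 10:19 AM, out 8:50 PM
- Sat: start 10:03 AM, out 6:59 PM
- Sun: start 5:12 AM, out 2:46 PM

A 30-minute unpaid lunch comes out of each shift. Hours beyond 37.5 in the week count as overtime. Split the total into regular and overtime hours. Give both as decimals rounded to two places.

Wed: 9:07 AM–7:34 PM = 10 h 27 min; less 30 min break → 9 h 57 min
Thu: 9:31 AM–6:21 PM = 8 h 50 min; less 30 min break → 8 h 20 min
Fri: 10:19 AM–8:50 PM = 10 h 31 min; less 30 min break → 10 h 1 min
Sat: 10:03 AM–6:59 PM = 8 h 56 min; less 30 min break → 8 h 26 min
Sun: 5:12 AM–2:46 PM = 9 h 34 min; less 30 min break → 9 h 4 min
Total worked: 45 h 48 min = 45.80 h.
Threshold 37.5 h → overtime 8 h 18 min, regular 37 h 30 min.

Regular 37.50 hours, overtime 8.30 hours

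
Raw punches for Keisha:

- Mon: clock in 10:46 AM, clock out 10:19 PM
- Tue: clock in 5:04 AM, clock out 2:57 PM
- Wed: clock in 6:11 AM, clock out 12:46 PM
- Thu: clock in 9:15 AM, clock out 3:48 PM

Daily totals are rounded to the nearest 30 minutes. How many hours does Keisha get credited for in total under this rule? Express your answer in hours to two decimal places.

Mon: 10:46 AM–10:19 PM = 11 h 33 min → rounds to 11 h 30 min
Tue: 5:04 AM–2:57 PM = 9 h 53 min → rounds to 10 h 0 min
Wed: 6:11 AM–12:46 PM = 6 h 35 min → rounds to 6 h 30 min
Thu: 9:15 AM–3:48 PM = 6 h 33 min → rounds to 6 h 30 min
Total credited: 34 h 30 min.

34.50 hours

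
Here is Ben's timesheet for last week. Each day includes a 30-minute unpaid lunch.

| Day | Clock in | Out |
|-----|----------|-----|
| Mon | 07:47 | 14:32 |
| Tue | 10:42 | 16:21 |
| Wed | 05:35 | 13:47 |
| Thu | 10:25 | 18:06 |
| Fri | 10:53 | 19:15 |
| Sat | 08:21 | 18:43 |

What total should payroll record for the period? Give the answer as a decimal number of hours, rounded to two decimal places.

Mon: 07:47–14:32 = 6 h 45 min; less 30 min break → 6 h 15 min
Tue: 10:42–16:21 = 5 h 39 min; less 30 min break → 5 h 9 min
Wed: 05:35–13:47 = 8 h 12 min; less 30 min break → 7 h 42 min
Thu: 10:25–18:06 = 7 h 41 min; less 30 min break → 7 h 11 min
Fri: 10:53–19:15 = 8 h 22 min; less 30 min break → 7 h 52 min
Sat: 08:21–18:43 = 10 h 22 min; less 30 min break → 9 h 52 min
Total: 6 h 15 min + 5 h 9 min + 7 h 42 min + 7 h 11 min + 7 h 52 min + 9 h 52 min = 44 h 1 min.

44.02 hours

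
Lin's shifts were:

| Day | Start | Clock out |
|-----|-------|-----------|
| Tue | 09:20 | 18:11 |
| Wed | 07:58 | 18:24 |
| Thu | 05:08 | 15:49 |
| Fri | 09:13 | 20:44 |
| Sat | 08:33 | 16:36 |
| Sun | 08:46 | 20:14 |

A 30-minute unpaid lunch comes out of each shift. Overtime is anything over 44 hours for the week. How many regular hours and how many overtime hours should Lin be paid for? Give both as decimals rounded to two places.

Regular 44.00 hours, overtime 14.00 hours

Tue: 09:20–18:11 = 8 h 51 min; less 30 min break → 8 h 21 min
Wed: 07:58–18:24 = 10 h 26 min; less 30 min break → 9 h 56 min
Thu: 05:08–15:49 = 10 h 41 min; less 30 min break → 10 h 11 min
Fri: 09:13–20:44 = 11 h 31 min; less 30 min break → 11 h 1 min
Sat: 08:33–16:36 = 8 h 3 min; less 30 min break → 7 h 33 min
Sun: 08:46–20:14 = 11 h 28 min; less 30 min break → 10 h 58 min
Total worked: 58 h 0 min = 58.00 h.
Threshold 44 h → overtime 14 h 0 min, regular 44 h 0 min.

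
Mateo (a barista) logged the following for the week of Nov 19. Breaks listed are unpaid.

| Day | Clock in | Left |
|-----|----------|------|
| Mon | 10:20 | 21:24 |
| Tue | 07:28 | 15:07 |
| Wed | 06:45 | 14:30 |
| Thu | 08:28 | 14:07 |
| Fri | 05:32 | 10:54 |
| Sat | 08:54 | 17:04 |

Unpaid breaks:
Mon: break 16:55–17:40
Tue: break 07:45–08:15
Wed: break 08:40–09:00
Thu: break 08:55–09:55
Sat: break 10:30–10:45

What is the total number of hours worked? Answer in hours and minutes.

42 h 49 min

Mon: 10:20–21:24 = 11 h 4 min; less 45 min break → 10 h 19 min
Tue: 07:28–15:07 = 7 h 39 min; less 30 min break → 7 h 9 min
Wed: 06:45–14:30 = 7 h 45 min; less 20 min break → 7 h 25 min
Thu: 08:28–14:07 = 5 h 39 min; less 60 min break → 4 h 39 min
Fri: 05:32–10:54 = 5 h 22 min
Sat: 08:54–17:04 = 8 h 10 min; less 15 min break → 7 h 55 min
Total: 10 h 19 min + 7 h 9 min + 7 h 25 min + 4 h 39 min + 5 h 22 min + 7 h 55 min = 42 h 49 min.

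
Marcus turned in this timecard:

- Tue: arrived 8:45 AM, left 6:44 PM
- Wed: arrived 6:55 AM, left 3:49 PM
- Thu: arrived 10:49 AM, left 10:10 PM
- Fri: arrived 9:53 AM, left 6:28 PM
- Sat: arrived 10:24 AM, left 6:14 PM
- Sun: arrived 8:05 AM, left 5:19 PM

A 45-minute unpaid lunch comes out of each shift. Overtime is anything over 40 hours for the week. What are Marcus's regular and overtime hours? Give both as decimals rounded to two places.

Tue: 8:45 AM–6:44 PM = 9 h 59 min; less 45 min break → 9 h 14 min
Wed: 6:55 AM–3:49 PM = 8 h 54 min; less 45 min break → 8 h 9 min
Thu: 10:49 AM–10:10 PM = 11 h 21 min; less 45 min break → 10 h 36 min
Fri: 9:53 AM–6:28 PM = 8 h 35 min; less 45 min break → 7 h 50 min
Sat: 10:24 AM–6:14 PM = 7 h 50 min; less 45 min break → 7 h 5 min
Sun: 8:05 AM–5:19 PM = 9 h 14 min; less 45 min break → 8 h 29 min
Total worked: 51 h 23 min = 51.38 h.
Threshold 40 h → overtime 11 h 23 min, regular 40 h 0 min.

Regular 40.00 hours, overtime 11.38 hours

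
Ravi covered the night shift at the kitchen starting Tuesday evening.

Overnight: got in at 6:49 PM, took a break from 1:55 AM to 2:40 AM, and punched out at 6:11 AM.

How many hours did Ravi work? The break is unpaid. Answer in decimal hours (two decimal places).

Overnight: 6:49 PM → midnight = 5 h 11 min; midnight → 6:11 AM = 6 h 11 min; span 11 h 22 min; less 45 min break → 10 h 37 min

10.62 hours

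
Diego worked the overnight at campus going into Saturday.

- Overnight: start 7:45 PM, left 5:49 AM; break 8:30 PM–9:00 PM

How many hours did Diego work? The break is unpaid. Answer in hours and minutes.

Overnight: 7:45 PM → midnight = 4 h 15 min; midnight → 5:49 AM = 5 h 49 min; span 10 h 4 min; less 30 min break → 9 h 34 min

9 h 34 min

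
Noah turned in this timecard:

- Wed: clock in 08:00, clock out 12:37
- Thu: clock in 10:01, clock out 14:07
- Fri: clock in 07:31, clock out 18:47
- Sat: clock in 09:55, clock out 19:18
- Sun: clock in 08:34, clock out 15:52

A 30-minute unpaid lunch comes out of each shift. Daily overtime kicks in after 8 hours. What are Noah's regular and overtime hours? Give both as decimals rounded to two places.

Wed: 08:00–12:37 = 4 h 37 min; less 30 min break → 4 h 7 min
Thu: 10:01–14:07 = 4 h 6 min; less 30 min break → 3 h 36 min
Fri: 07:31–18:47 = 11 h 16 min; less 30 min break → 10 h 46 min
Sat: 09:55–19:18 = 9 h 23 min; less 30 min break → 8 h 53 min
Sun: 08:34–15:52 = 7 h 18 min; less 30 min break → 6 h 48 min
Wed reg 4 h 7 min / OT 0 h 0 min; Thu reg 3 h 36 min / OT 0 h 0 min; Fri reg 8 h 0 min / OT 2 h 46 min; Sat reg 8 h 0 min / OT 0 h 53 min; Sun reg 6 h 48 min / OT 0 h 0 min.
Totals: regular 30 h 31 min, overtime 3 h 39 min.

Regular 30.52 hours, overtime 3.65 hours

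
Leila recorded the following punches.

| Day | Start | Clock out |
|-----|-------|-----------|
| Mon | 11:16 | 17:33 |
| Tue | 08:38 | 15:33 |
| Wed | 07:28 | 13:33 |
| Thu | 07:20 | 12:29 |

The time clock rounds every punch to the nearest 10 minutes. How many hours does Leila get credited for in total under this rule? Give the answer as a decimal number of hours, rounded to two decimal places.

24.17 hours

Mon: in 11:16→11:20, out 17:33→17:30; 6 h 10 min
Tue: in 08:38→08:40, out 15:33→15:30; 6 h 50 min
Wed: in 07:28→07:30, out 13:33→13:30; 6 h 0 min
Thu: in 07:20→07:20, out 12:29→12:30; 5 h 10 min
Total credited: 24 h 10 min.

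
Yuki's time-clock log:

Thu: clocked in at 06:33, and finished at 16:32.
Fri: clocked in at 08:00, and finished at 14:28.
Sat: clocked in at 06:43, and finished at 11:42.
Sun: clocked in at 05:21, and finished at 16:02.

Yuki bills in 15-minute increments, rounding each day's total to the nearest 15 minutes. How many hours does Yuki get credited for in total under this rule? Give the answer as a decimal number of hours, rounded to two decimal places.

32.25 hours

Thu: 06:33–16:32 = 9 h 59 min → rounds to 10 h 0 min
Fri: 08:00–14:28 = 6 h 28 min → rounds to 6 h 30 min
Sat: 06:43–11:42 = 4 h 59 min → rounds to 5 h 0 min
Sun: 05:21–16:02 = 10 h 41 min → rounds to 10 h 45 min
Total credited: 32 h 15 min.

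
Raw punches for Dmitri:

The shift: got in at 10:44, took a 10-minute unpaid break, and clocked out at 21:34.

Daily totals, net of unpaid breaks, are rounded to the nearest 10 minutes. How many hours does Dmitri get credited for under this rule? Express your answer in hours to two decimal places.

The shift: 10:44–21:34 = 10 h 50 min − 10 min = 10 h 40 min → rounds to 10 h 40 min

10.67 hours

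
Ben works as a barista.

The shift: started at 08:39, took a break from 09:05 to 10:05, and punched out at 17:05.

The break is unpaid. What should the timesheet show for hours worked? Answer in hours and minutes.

The shift: 08:39–17:05 = 8 h 26 min; less 60 min break → 7 h 26 min

7 h 26 min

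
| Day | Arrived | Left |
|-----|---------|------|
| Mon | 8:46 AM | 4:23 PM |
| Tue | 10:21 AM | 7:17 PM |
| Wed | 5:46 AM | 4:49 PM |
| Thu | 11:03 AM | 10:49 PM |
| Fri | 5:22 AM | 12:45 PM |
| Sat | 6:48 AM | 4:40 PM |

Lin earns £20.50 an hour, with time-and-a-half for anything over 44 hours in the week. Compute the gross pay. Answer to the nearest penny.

Mon: 8:46 AM–4:23 PM = 7 h 37 min
Tue: 10:21 AM–7:17 PM = 8 h 56 min
Wed: 5:46 AM–4:49 PM = 11 h 3 min
Thu: 11:03 AM–10:49 PM = 11 h 46 min
Fri: 5:22 AM–12:45 PM = 7 h 23 min
Sat: 6:48 AM–4:40 PM = 9 h 52 min
Total worked: 56 h 37 min = 3397 min.
Regular 44 h 0 min = 2640 min at £20.50/h; overtime 12 h 37 min = 757 min at £30.75/h.
Pay = (2640 × £20.50 + 757 × £30.75) ÷ 60 = £1289.96.

£1289.96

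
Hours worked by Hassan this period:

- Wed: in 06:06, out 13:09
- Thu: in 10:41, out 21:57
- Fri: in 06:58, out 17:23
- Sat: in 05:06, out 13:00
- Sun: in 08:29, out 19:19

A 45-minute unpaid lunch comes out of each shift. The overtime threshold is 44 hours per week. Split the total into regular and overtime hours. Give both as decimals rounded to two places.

Regular 43.72 hours, overtime 0.00 hours

Wed: 06:06–13:09 = 7 h 3 min; less 45 min break → 6 h 18 min
Thu: 10:41–21:57 = 11 h 16 min; less 45 min break → 10 h 31 min
Fri: 06:58–17:23 = 10 h 25 min; less 45 min break → 9 h 40 min
Sat: 05:06–13:00 = 7 h 54 min; less 45 min break → 7 h 9 min
Sun: 08:29–19:19 = 10 h 50 min; less 45 min break → 10 h 5 min
Total worked: 43 h 43 min = 43.72 h.
Threshold 44 h → overtime 0 h 0 min, regular 43 h 43 min.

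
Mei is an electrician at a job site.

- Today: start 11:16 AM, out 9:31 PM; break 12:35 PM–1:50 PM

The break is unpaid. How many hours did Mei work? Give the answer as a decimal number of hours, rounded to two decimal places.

Today: 11:16 AM–9:31 PM = 10 h 15 min; less 75 min break → 9 h 0 min

9.00 hours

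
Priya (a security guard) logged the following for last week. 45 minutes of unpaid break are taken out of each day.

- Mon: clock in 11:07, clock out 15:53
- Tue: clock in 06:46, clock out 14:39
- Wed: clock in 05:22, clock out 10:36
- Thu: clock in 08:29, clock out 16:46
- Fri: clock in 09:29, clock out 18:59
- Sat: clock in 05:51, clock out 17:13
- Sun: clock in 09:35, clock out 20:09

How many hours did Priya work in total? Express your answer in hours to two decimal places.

52.35 hours

Mon: 11:07–15:53 = 4 h 46 min; less 45 min break → 4 h 1 min
Tue: 06:46–14:39 = 7 h 53 min; less 45 min break → 7 h 8 min
Wed: 05:22–10:36 = 5 h 14 min; less 45 min break → 4 h 29 min
Thu: 08:29–16:46 = 8 h 17 min; less 45 min break → 7 h 32 min
Fri: 09:29–18:59 = 9 h 30 min; less 45 min break → 8 h 45 min
Sat: 05:51–17:13 = 11 h 22 min; less 45 min break → 10 h 37 min
Sun: 09:35–20:09 = 10 h 34 min; less 45 min break → 9 h 49 min
Total: 4 h 1 min + 7 h 8 min + 4 h 29 min + 7 h 32 min + 8 h 45 min + 10 h 37 min + 9 h 49 min = 52 h 21 min.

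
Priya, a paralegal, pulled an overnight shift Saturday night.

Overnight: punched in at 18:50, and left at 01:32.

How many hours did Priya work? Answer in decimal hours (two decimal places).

Overnight: 18:50 → midnight = 5 h 10 min; midnight → 01:32 = 1 h 32 min; span 6 h 42 min

6.70 hours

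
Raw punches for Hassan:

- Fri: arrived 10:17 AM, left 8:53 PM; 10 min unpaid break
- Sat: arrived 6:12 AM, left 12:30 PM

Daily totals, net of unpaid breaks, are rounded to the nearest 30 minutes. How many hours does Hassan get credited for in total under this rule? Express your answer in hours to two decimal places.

Fri: 10:17 AM–8:53 PM = 10 h 36 min − 10 min = 10 h 26 min → rounds to 10 h 30 min
Sat: 6:12 AM–12:30 PM = 6 h 18 min → rounds to 6 h 30 min
Total credited: 17 h 0 min.

17.00 hours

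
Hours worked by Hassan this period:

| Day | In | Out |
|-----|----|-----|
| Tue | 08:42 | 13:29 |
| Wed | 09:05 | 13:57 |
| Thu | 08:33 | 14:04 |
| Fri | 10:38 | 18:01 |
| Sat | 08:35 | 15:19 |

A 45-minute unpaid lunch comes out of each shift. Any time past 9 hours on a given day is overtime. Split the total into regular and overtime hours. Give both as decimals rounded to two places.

Regular 25.53 hours, overtime 0.00 hours

Tue: 08:42–13:29 = 4 h 47 min; less 45 min break → 4 h 2 min
Wed: 09:05–13:57 = 4 h 52 min; less 45 min break → 4 h 7 min
Thu: 08:33–14:04 = 5 h 31 min; less 45 min break → 4 h 46 min
Fri: 10:38–18:01 = 7 h 23 min; less 45 min break → 6 h 38 min
Sat: 08:35–15:19 = 6 h 44 min; less 45 min break → 5 h 59 min
Tue reg 4 h 2 min / OT 0 h 0 min; Wed reg 4 h 7 min / OT 0 h 0 min; Thu reg 4 h 46 min / OT 0 h 0 min; Fri reg 6 h 38 min / OT 0 h 0 min; Sat reg 5 h 59 min / OT 0 h 0 min.
Totals: regular 25 h 32 min, overtime 0 h 0 min.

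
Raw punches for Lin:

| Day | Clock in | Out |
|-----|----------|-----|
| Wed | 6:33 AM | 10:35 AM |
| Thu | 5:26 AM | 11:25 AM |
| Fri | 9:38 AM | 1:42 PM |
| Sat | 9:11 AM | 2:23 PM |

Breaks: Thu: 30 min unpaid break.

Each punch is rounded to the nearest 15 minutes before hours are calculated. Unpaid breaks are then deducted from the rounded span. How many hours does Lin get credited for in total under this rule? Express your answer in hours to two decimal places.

18.75 hours

Wed: in 6:33 AM→6:30 AM, out 10:35 AM→10:30 AM; 4 h 0 min
Thu: in 5:26 AM→5:30 AM, out 11:25 AM→11:30 AM; 6 h 0 min − 30 min = 5 h 30 min
Fri: in 9:38 AM→9:45 AM, out 1:42 PM→1:45 PM; 4 h 0 min
Sat: in 9:11 AM→9:15 AM, out 2:23 PM→2:30 PM; 5 h 15 min
Total credited: 18 h 45 min.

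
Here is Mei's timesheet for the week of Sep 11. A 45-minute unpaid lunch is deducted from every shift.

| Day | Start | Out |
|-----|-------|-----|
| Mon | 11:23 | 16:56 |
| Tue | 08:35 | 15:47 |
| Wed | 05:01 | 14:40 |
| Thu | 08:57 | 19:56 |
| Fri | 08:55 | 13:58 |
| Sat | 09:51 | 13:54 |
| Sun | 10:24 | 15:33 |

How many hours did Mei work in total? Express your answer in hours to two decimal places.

Mon: 11:23–16:56 = 5 h 33 min; less 45 min break → 4 h 48 min
Tue: 08:35–15:47 = 7 h 12 min; less 45 min break → 6 h 27 min
Wed: 05:01–14:40 = 9 h 39 min; less 45 min break → 8 h 54 min
Thu: 08:57–19:56 = 10 h 59 min; less 45 min break → 10 h 14 min
Fri: 08:55–13:58 = 5 h 3 min; less 45 min break → 4 h 18 min
Sat: 09:51–13:54 = 4 h 3 min; less 45 min break → 3 h 18 min
Sun: 10:24–15:33 = 5 h 9 min; less 45 min break → 4 h 24 min
Total: 4 h 48 min + 6 h 27 min + 8 h 54 min + 10 h 14 min + 4 h 18 min + 3 h 18 min + 4 h 24 min = 42 h 23 min.

42.38 hours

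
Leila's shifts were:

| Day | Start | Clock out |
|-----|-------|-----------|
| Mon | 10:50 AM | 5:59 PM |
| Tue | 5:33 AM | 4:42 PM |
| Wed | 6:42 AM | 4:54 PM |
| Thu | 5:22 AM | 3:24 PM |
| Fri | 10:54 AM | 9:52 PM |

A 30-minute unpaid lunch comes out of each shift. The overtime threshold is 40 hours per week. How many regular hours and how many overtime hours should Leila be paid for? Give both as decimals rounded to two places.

Mon: 10:50 AM–5:59 PM = 7 h 9 min; less 30 min break → 6 h 39 min
Tue: 5:33 AM–4:42 PM = 11 h 9 min; less 30 min break → 10 h 39 min
Wed: 6:42 AM–4:54 PM = 10 h 12 min; less 30 min break → 9 h 42 min
Thu: 5:22 AM–3:24 PM = 10 h 2 min; less 30 min break → 9 h 32 min
Fri: 10:54 AM–9:52 PM = 10 h 58 min; less 30 min break → 10 h 28 min
Total worked: 47 h 0 min = 47.00 h.
Threshold 40 h → overtime 7 h 0 min, regular 40 h 0 min.

Regular 40.00 hours, overtime 7.00 hours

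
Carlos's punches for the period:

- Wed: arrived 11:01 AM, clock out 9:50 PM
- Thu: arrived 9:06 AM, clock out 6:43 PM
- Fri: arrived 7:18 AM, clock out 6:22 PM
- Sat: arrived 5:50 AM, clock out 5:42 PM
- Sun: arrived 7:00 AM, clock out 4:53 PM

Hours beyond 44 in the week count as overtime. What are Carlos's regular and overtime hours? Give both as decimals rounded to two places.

Wed: 11:01 AM–9:50 PM = 10 h 49 min
Thu: 9:06 AM–6:43 PM = 9 h 37 min
Fri: 7:18 AM–6:22 PM = 11 h 4 min
Sat: 5:50 AM–5:42 PM = 11 h 52 min
Sun: 7:00 AM–4:53 PM = 9 h 53 min
Total worked: 53 h 15 min = 53.25 h.
Threshold 44 h → overtime 9 h 15 min, regular 44 h 0 min.

Regular 44.00 hours, overtime 9.25 hours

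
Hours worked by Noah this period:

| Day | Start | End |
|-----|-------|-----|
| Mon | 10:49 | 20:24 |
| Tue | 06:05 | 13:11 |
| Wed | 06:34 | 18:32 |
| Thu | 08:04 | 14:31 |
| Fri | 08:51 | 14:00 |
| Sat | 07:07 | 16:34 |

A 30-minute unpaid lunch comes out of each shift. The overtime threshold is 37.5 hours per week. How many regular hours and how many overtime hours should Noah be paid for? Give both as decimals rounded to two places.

Mon: 10:49–20:24 = 9 h 35 min; less 30 min break → 9 h 5 min
Tue: 06:05–13:11 = 7 h 6 min; less 30 min break → 6 h 36 min
Wed: 06:34–18:32 = 11 h 58 min; less 30 min break → 11 h 28 min
Thu: 08:04–14:31 = 6 h 27 min; less 30 min break → 5 h 57 min
Fri: 08:51–14:00 = 5 h 9 min; less 30 min break → 4 h 39 min
Sat: 07:07–16:34 = 9 h 27 min; less 30 min break → 8 h 57 min
Total worked: 46 h 42 min = 46.70 h.
Threshold 37.5 h → overtime 9 h 12 min, regular 37 h 30 min.

Regular 37.50 hours, overtime 9.20 hours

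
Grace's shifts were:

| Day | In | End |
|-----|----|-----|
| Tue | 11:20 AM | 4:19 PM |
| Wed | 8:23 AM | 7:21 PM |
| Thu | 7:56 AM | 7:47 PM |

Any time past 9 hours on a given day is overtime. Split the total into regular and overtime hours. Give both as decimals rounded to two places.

Regular 22.98 hours, overtime 4.82 hours

Tue: 11:20 AM–4:19 PM = 4 h 59 min
Wed: 8:23 AM–7:21 PM = 10 h 58 min
Thu: 7:56 AM–7:47 PM = 11 h 51 min
Tue reg 4 h 59 min / OT 0 h 0 min; Wed reg 9 h 0 min / OT 1 h 58 min; Thu reg 9 h 0 min / OT 2 h 51 min.
Totals: regular 22 h 59 min, overtime 4 h 49 min.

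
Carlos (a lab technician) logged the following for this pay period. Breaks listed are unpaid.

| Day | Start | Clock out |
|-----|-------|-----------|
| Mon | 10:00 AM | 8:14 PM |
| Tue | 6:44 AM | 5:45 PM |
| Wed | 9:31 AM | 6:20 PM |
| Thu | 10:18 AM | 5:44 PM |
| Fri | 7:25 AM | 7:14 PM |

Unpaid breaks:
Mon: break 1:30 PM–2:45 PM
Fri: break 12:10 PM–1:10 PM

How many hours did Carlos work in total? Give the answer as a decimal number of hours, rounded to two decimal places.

47.07 hours

Mon: 10:00 AM–8:14 PM = 10 h 14 min; less 75 min break → 8 h 59 min
Tue: 6:44 AM–5:45 PM = 11 h 1 min
Wed: 9:31 AM–6:20 PM = 8 h 49 min
Thu: 10:18 AM–5:44 PM = 7 h 26 min
Fri: 7:25 AM–7:14 PM = 11 h 49 min; less 60 min break → 10 h 49 min
Total: 8 h 59 min + 11 h 1 min + 8 h 49 min + 7 h 26 min + 10 h 49 min = 47 h 4 min.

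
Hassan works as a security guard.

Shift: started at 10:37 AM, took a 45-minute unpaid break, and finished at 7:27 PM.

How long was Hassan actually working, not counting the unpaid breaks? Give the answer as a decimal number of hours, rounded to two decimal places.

8.08 hours

Shift: 10:37 AM–7:27 PM = 8 h 50 min; less 45 min break → 8 h 5 min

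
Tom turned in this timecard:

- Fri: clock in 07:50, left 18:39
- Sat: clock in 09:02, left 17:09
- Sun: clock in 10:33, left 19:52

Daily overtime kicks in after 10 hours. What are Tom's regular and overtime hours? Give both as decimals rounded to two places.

Fri: 07:50–18:39 = 10 h 49 min
Sat: 09:02–17:09 = 8 h 7 min
Sun: 10:33–19:52 = 9 h 19 min
Fri reg 10 h 0 min / OT 0 h 49 min; Sat reg 8 h 7 min / OT 0 h 0 min; Sun reg 9 h 19 min / OT 0 h 0 min.
Totals: regular 27 h 26 min, overtime 0 h 49 min.

Regular 27.43 hours, overtime 0.82 hours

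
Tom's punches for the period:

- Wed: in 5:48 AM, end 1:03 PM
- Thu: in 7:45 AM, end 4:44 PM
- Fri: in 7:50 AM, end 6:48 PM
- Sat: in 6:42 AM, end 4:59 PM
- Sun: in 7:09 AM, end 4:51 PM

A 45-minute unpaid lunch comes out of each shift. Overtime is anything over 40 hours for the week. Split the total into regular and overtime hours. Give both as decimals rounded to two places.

Regular 40.00 hours, overtime 3.43 hours

Wed: 5:48 AM–1:03 PM = 7 h 15 min; less 45 min break → 6 h 30 min
Thu: 7:45 AM–4:44 PM = 8 h 59 min; less 45 min break → 8 h 14 min
Fri: 7:50 AM–6:48 PM = 10 h 58 min; less 45 min break → 10 h 13 min
Sat: 6:42 AM–4:59 PM = 10 h 17 min; less 45 min break → 9 h 32 min
Sun: 7:09 AM–4:51 PM = 9 h 42 min; less 45 min break → 8 h 57 min
Total worked: 43 h 26 min = 43.43 h.
Threshold 40 h → overtime 3 h 26 min, regular 40 h 0 min.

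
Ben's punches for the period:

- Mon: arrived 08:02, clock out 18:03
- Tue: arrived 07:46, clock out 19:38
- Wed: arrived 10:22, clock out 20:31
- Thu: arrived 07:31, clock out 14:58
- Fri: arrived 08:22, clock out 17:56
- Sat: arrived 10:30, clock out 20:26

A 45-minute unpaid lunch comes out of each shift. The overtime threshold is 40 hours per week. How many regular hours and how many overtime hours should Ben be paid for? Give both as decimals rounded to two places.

Mon: 08:02–18:03 = 10 h 1 min; less 45 min break → 9 h 16 min
Tue: 07:46–19:38 = 11 h 52 min; less 45 min break → 11 h 7 min
Wed: 10:22–20:31 = 10 h 9 min; less 45 min break → 9 h 24 min
Thu: 07:31–14:58 = 7 h 27 min; less 45 min break → 6 h 42 min
Fri: 08:22–17:56 = 9 h 34 min; less 45 min break → 8 h 49 min
Sat: 10:30–20:26 = 9 h 56 min; less 45 min break → 9 h 11 min
Total worked: 54 h 29 min = 54.48 h.
Threshold 40 h → overtime 14 h 29 min, regular 40 h 0 min.

Regular 40.00 hours, overtime 14.48 hours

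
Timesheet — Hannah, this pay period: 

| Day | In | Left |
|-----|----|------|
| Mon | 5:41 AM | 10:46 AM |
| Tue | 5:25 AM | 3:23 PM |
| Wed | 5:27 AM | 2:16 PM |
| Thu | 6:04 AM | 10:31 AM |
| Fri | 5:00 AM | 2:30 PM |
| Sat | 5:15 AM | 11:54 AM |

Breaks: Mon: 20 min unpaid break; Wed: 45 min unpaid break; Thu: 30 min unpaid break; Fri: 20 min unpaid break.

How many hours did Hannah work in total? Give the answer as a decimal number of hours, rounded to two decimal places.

42.55 hours

Mon: 5:41 AM–10:46 AM = 5 h 5 min; less 20 min break → 4 h 45 min
Tue: 5:25 AM–3:23 PM = 9 h 58 min
Wed: 5:27 AM–2:16 PM = 8 h 49 min; less 45 min break → 8 h 4 min
Thu: 6:04 AM–10:31 AM = 4 h 27 min; less 30 min break → 3 h 57 min
Fri: 5:00 AM–2:30 PM = 9 h 30 min; less 20 min break → 9 h 10 min
Sat: 5:15 AM–11:54 AM = 6 h 39 min
Total: 4 h 45 min + 9 h 58 min + 8 h 4 min + 3 h 57 min + 9 h 10 min + 6 h 39 min = 42 h 33 min.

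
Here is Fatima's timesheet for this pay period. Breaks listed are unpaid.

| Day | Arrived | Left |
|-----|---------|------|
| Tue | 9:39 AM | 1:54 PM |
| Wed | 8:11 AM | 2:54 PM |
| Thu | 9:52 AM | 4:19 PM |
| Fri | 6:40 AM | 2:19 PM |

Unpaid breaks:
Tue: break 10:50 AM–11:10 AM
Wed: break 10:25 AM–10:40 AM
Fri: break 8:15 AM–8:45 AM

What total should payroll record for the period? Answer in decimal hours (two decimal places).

Tue: 9:39 AM–1:54 PM = 4 h 15 min; less 20 min break → 3 h 55 min
Wed: 8:11 AM–2:54 PM = 6 h 43 min; less 15 min break → 6 h 28 min
Thu: 9:52 AM–4:19 PM = 6 h 27 min
Fri: 6:40 AM–2:19 PM = 7 h 39 min; less 30 min break → 7 h 9 min
Total: 3 h 55 min + 6 h 28 min + 6 h 27 min + 7 h 9 min = 23 h 59 min.

23.98 hours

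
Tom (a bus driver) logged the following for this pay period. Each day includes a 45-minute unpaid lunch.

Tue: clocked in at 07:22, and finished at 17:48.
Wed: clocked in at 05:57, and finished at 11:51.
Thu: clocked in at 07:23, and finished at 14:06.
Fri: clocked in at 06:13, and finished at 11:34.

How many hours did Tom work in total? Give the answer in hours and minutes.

Tue: 07:22–17:48 = 10 h 26 min; less 45 min break → 9 h 41 min
Wed: 05:57–11:51 = 5 h 54 min; less 45 min break → 5 h 9 min
Thu: 07:23–14:06 = 6 h 43 min; less 45 min break → 5 h 58 min
Fri: 06:13–11:34 = 5 h 21 min; less 45 min break → 4 h 36 min
Total: 9 h 41 min + 5 h 9 min + 5 h 58 min + 4 h 36 min = 25 h 24 min.

25 h 24 min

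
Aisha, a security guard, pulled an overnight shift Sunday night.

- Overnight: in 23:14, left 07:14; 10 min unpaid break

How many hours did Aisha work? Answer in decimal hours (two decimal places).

7.83 hours

Overnight: 23:14 → midnight = 0 h 46 min; midnight → 07:14 = 7 h 14 min; span 8 h 0 min; less 10 min break → 7 h 50 min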